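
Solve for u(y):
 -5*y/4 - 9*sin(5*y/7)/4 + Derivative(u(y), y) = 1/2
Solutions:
 u(y) = C1 + 5*y^2/8 + y/2 - 63*cos(5*y/7)/20


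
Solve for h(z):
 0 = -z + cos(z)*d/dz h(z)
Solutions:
 h(z) = C1 + Integral(z/cos(z), z)


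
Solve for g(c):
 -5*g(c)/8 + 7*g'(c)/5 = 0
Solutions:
 g(c) = C1*exp(25*c/56)


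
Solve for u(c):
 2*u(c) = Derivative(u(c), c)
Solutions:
 u(c) = C1*exp(2*c)


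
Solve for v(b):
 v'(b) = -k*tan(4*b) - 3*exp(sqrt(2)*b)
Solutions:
 v(b) = C1 + k*log(cos(4*b))/4 - 3*sqrt(2)*exp(sqrt(2)*b)/2


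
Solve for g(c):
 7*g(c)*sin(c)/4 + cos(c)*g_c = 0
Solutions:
 g(c) = C1*cos(c)^(7/4)


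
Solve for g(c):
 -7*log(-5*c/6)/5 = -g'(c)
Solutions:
 g(c) = C1 + 7*c*log(-c)/5 + 7*c*(-log(6) - 1 + log(5))/5


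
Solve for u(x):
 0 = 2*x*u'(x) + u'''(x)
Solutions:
 u(x) = C1 + Integral(C2*airyai(-2^(1/3)*x) + C3*airybi(-2^(1/3)*x), x)


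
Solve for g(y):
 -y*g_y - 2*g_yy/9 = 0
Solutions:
 g(y) = C1 + C2*erf(3*y/2)


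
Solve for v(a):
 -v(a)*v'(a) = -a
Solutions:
 v(a) = -sqrt(C1 + a^2)
 v(a) = sqrt(C1 + a^2)


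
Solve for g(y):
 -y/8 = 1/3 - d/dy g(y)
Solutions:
 g(y) = C1 + y^2/16 + y/3


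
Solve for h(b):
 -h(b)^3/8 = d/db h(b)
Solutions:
 h(b) = -2*sqrt(-1/(C1 - b))
 h(b) = 2*sqrt(-1/(C1 - b))


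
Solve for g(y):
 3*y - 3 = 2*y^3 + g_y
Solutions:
 g(y) = C1 - y^4/2 + 3*y^2/2 - 3*y


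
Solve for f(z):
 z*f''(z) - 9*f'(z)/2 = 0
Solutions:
 f(z) = C1 + C2*z^(11/2)


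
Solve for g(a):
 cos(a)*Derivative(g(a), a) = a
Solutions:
 g(a) = C1 + Integral(a/cos(a), a)


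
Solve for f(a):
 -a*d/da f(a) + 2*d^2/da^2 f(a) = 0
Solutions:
 f(a) = C1 + C2*erfi(a/2)


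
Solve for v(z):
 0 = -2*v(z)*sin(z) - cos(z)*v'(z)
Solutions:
 v(z) = C1*cos(z)^2


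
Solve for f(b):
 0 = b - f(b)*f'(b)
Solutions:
 f(b) = -sqrt(C1 + b^2)
 f(b) = sqrt(C1 + b^2)


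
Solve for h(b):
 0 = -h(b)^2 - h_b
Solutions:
 h(b) = 1/(C1 + b)


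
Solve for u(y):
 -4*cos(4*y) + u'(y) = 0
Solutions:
 u(y) = C1 + sin(4*y)


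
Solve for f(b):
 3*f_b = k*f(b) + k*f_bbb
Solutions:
 f(b) = C1*exp(-2^(1/3)*b*(2^(1/3)*(sqrt(1 - 4/k^3) + 1)^(1/3)/2 + 1/(k*(sqrt(1 - 4/k^3) + 1)^(1/3)))) + C2*exp(2^(1/3)*b*(2^(1/3)*(sqrt(1 - 4/k^3) + 1)^(1/3)/4 - 2^(1/3)*sqrt(3)*I*(sqrt(1 - 4/k^3) + 1)^(1/3)/4 - 2/(k*(-1 + sqrt(3)*I)*(sqrt(1 - 4/k^3) + 1)^(1/3)))) + C3*exp(2^(1/3)*b*(2^(1/3)*(sqrt(1 - 4/k^3) + 1)^(1/3)/4 + 2^(1/3)*sqrt(3)*I*(sqrt(1 - 4/k^3) + 1)^(1/3)/4 + 2/(k*(1 + sqrt(3)*I)*(sqrt(1 - 4/k^3) + 1)^(1/3))))


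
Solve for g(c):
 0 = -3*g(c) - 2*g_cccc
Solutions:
 g(c) = (C1*sin(6^(1/4)*c/2) + C2*cos(6^(1/4)*c/2))*exp(-6^(1/4)*c/2) + (C3*sin(6^(1/4)*c/2) + C4*cos(6^(1/4)*c/2))*exp(6^(1/4)*c/2)


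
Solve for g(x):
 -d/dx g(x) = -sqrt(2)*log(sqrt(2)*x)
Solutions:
 g(x) = C1 + sqrt(2)*x*log(x) - sqrt(2)*x + sqrt(2)*x*log(2)/2


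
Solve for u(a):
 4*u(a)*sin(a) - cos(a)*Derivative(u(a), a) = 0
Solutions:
 u(a) = C1/cos(a)^4


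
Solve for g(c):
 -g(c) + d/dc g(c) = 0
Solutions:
 g(c) = C1*exp(c)


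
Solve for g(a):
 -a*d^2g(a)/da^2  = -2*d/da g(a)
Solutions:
 g(a) = C1 + C2*a^3


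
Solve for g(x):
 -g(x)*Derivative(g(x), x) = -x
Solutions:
 g(x) = -sqrt(C1 + x^2)
 g(x) = sqrt(C1 + x^2)


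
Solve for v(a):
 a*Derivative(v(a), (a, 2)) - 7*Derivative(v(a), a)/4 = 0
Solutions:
 v(a) = C1 + C2*a^(11/4)


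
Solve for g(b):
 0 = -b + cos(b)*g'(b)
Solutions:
 g(b) = C1 + Integral(b/cos(b), b)


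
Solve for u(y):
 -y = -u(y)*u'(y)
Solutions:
 u(y) = -sqrt(C1 + y^2)
 u(y) = sqrt(C1 + y^2)


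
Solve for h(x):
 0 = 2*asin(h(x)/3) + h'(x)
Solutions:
 Integral(1/asin(_y/3), (_y, h(x))) = C1 - 2*x


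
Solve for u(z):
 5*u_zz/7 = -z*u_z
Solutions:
 u(z) = C1 + C2*erf(sqrt(70)*z/10)


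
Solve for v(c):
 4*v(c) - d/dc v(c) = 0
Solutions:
 v(c) = C1*exp(4*c)


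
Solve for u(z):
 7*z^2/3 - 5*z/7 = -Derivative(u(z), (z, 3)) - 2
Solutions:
 u(z) = C1 + C2*z + C3*z^2 - 7*z^5/180 + 5*z^4/168 - z^3/3


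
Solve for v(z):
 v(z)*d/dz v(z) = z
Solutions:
 v(z) = -sqrt(C1 + z^2)
 v(z) = sqrt(C1 + z^2)


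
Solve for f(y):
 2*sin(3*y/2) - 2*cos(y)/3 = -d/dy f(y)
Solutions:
 f(y) = C1 + 2*sin(y)/3 + 4*cos(3*y/2)/3


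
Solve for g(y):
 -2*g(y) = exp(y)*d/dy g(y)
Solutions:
 g(y) = C1*exp(2*exp(-y))


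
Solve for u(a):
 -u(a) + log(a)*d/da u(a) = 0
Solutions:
 u(a) = C1*exp(li(a))


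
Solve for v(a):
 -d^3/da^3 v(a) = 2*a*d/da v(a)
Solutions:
 v(a) = C1 + Integral(C2*airyai(-2^(1/3)*a) + C3*airybi(-2^(1/3)*a), a)


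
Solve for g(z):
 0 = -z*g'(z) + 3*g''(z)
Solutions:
 g(z) = C1 + C2*erfi(sqrt(6)*z/6)


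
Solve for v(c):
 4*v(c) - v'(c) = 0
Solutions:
 v(c) = C1*exp(4*c)


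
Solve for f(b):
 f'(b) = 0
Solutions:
 f(b) = C1


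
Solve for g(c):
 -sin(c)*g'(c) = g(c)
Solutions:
 g(c) = C1*sqrt(cos(c) + 1)/sqrt(cos(c) - 1)


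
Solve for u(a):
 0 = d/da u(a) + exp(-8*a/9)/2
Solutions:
 u(a) = C1 + 9*exp(-8*a/9)/16


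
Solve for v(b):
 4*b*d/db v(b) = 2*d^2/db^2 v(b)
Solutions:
 v(b) = C1 + C2*erfi(b)


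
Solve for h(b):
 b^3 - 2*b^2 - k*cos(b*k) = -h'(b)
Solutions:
 h(b) = C1 - b^4/4 + 2*b^3/3 + sin(b*k)


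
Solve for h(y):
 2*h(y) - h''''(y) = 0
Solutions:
 h(y) = C1*exp(-2^(1/4)*y) + C2*exp(2^(1/4)*y) + C3*sin(2^(1/4)*y) + C4*cos(2^(1/4)*y)


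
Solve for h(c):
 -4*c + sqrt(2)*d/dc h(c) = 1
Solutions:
 h(c) = C1 + sqrt(2)*c^2 + sqrt(2)*c/2


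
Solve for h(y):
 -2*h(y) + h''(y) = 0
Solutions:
 h(y) = C1*exp(-sqrt(2)*y) + C2*exp(sqrt(2)*y)


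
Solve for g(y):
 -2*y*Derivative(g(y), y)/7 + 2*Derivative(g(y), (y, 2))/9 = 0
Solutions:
 g(y) = C1 + C2*erfi(3*sqrt(14)*y/14)


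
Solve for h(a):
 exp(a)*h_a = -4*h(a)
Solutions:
 h(a) = C1*exp(4*exp(-a))


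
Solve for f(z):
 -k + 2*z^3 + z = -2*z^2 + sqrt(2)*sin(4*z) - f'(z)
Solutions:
 f(z) = C1 + k*z - z^4/2 - 2*z^3/3 - z^2/2 - sqrt(2)*cos(4*z)/4


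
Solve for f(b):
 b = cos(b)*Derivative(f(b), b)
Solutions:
 f(b) = C1 + Integral(b/cos(b), b)


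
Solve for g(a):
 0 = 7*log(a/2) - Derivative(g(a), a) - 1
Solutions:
 g(a) = C1 + 7*a*log(a) - 8*a - a*log(128)


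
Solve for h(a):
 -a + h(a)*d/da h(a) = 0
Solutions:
 h(a) = -sqrt(C1 + a^2)
 h(a) = sqrt(C1 + a^2)


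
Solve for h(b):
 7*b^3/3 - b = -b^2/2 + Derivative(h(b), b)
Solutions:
 h(b) = C1 + 7*b^4/12 + b^3/6 - b^2/2


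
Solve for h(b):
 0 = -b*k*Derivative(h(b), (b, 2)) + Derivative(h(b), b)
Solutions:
 h(b) = C1 + b^(((re(k) + 1)*re(k) + im(k)^2)/(re(k)^2 + im(k)^2))*(C2*sin(log(b)*Abs(im(k))/(re(k)^2 + im(k)^2)) + C3*cos(log(b)*im(k)/(re(k)^2 + im(k)^2)))


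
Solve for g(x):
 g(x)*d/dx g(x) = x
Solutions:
 g(x) = -sqrt(C1 + x^2)
 g(x) = sqrt(C1 + x^2)


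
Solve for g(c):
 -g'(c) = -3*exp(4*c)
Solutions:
 g(c) = C1 + 3*exp(4*c)/4


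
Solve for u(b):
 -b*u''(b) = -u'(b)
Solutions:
 u(b) = C1 + C2*b^2


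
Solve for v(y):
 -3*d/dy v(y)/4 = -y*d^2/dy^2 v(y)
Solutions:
 v(y) = C1 + C2*y^(7/4)


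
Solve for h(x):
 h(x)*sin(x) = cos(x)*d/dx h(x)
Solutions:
 h(x) = C1/cos(x)


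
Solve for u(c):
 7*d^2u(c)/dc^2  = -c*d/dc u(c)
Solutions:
 u(c) = C1 + C2*erf(sqrt(14)*c/14)


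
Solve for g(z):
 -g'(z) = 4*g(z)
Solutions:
 g(z) = C1*exp(-4*z)


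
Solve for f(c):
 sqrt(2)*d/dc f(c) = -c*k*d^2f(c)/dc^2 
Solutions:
 f(c) = C1 + c^(((re(k) - sqrt(2))*re(k) + im(k)^2)/(re(k)^2 + im(k)^2))*(C2*sin(sqrt(2)*log(c)*Abs(im(k))/(re(k)^2 + im(k)^2)) + C3*cos(sqrt(2)*log(c)*im(k)/(re(k)^2 + im(k)^2)))


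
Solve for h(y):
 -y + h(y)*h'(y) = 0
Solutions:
 h(y) = -sqrt(C1 + y^2)
 h(y) = sqrt(C1 + y^2)


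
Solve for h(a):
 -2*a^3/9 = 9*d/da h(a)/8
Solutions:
 h(a) = C1 - 4*a^4/81


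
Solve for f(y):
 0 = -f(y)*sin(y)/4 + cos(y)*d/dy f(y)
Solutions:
 f(y) = C1/cos(y)^(1/4)


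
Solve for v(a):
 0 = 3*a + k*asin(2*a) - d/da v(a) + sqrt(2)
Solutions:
 v(a) = C1 + 3*a^2/2 + sqrt(2)*a + k*(a*asin(2*a) + sqrt(1 - 4*a^2)/2)


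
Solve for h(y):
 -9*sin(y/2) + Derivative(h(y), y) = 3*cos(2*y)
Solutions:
 h(y) = C1 + 3*sin(2*y)/2 - 18*cos(y/2)


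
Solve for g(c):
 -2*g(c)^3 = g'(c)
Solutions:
 g(c) = -sqrt(2)*sqrt(-1/(C1 - 2*c))/2
 g(c) = sqrt(2)*sqrt(-1/(C1 - 2*c))/2


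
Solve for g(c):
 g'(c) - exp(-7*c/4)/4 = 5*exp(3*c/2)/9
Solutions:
 g(c) = C1 + 10*exp(3*c/2)/27 - exp(-7*c/4)/7


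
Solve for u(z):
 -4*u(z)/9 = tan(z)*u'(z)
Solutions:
 u(z) = C1/sin(z)^(4/9)


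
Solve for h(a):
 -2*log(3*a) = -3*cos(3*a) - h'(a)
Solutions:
 h(a) = C1 + 2*a*log(a) - 2*a + 2*a*log(3) - sin(3*a)


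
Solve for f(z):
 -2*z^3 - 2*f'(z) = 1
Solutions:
 f(z) = C1 - z^4/4 - z/2


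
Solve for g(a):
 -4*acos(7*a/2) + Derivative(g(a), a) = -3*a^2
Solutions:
 g(a) = C1 - a^3 + 4*a*acos(7*a/2) - 4*sqrt(4 - 49*a^2)/7


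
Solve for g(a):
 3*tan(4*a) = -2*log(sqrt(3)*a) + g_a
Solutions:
 g(a) = C1 + 2*a*log(a) - 2*a + a*log(3) - 3*log(cos(4*a))/4


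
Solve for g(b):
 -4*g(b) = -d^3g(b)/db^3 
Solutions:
 g(b) = C3*exp(2^(2/3)*b) + (C1*sin(2^(2/3)*sqrt(3)*b/2) + C2*cos(2^(2/3)*sqrt(3)*b/2))*exp(-2^(2/3)*b/2)


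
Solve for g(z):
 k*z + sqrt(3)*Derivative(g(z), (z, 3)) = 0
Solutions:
 g(z) = C1 + C2*z + C3*z^2 - sqrt(3)*k*z^4/72


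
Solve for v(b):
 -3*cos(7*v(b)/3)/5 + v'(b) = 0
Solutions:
 -3*b/5 - 3*log(sin(7*v(b)/3) - 1)/14 + 3*log(sin(7*v(b)/3) + 1)/14 = C1


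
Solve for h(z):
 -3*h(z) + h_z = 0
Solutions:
 h(z) = C1*exp(3*z)


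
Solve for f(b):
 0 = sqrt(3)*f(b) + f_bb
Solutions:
 f(b) = C1*sin(3^(1/4)*b) + C2*cos(3^(1/4)*b)


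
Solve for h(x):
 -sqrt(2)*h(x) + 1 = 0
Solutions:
 h(x) = sqrt(2)/2


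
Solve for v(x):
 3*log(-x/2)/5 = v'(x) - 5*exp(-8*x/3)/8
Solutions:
 v(x) = C1 + 3*x*log(-x)/5 + 3*x*(-1 - log(2))/5 - 15*exp(-8*x/3)/64


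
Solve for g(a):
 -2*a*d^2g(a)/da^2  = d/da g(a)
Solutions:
 g(a) = C1 + C2*sqrt(a)


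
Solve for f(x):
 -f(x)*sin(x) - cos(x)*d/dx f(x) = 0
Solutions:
 f(x) = C1*cos(x)


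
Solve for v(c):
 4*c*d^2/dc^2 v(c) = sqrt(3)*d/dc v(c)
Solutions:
 v(c) = C1 + C2*c^(sqrt(3)/4 + 1)


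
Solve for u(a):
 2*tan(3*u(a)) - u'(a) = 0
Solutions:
 u(a) = -asin(C1*exp(6*a))/3 + pi/3
 u(a) = asin(C1*exp(6*a))/3


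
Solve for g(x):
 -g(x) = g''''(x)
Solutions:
 g(x) = (C1*sin(sqrt(2)*x/2) + C2*cos(sqrt(2)*x/2))*exp(-sqrt(2)*x/2) + (C3*sin(sqrt(2)*x/2) + C4*cos(sqrt(2)*x/2))*exp(sqrt(2)*x/2)


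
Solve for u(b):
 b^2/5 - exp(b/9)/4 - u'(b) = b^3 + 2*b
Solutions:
 u(b) = C1 - b^4/4 + b^3/15 - b^2 - 9*exp(b/9)/4


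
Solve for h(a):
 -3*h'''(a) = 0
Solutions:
 h(a) = C1 + C2*a + C3*a^2


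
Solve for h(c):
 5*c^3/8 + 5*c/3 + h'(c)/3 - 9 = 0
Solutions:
 h(c) = C1 - 15*c^4/32 - 5*c^2/2 + 27*c


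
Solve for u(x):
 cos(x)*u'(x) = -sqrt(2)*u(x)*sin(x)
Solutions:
 u(x) = C1*cos(x)^(sqrt(2))


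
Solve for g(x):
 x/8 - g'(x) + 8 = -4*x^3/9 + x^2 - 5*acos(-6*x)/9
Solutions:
 g(x) = C1 + x^4/9 - x^3/3 + x^2/16 + 5*x*acos(-6*x)/9 + 8*x + 5*sqrt(1 - 36*x^2)/54


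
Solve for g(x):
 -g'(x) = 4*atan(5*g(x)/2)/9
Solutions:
 Integral(1/atan(5*_y/2), (_y, g(x))) = C1 - 4*x/9


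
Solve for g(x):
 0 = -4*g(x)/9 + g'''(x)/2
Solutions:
 g(x) = C3*exp(2*3^(1/3)*x/3) + (C1*sin(3^(5/6)*x/3) + C2*cos(3^(5/6)*x/3))*exp(-3^(1/3)*x/3)


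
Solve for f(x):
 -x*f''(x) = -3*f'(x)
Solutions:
 f(x) = C1 + C2*x^4


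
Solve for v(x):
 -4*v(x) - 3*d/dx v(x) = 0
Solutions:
 v(x) = C1*exp(-4*x/3)


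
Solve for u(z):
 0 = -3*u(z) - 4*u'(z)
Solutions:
 u(z) = C1*exp(-3*z/4)


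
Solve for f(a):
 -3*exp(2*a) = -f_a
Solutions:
 f(a) = C1 + 3*exp(2*a)/2


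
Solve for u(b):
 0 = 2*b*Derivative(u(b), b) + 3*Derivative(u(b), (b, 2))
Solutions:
 u(b) = C1 + C2*erf(sqrt(3)*b/3)


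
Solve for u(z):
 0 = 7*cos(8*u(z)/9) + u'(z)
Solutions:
 7*z - 9*log(sin(8*u(z)/9) - 1)/16 + 9*log(sin(8*u(z)/9) + 1)/16 = C1


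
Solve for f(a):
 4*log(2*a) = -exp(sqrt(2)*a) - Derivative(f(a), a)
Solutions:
 f(a) = C1 - 4*a*log(a) + 4*a*(1 - log(2)) - sqrt(2)*exp(sqrt(2)*a)/2


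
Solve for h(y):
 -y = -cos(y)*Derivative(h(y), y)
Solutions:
 h(y) = C1 + Integral(y/cos(y), y)


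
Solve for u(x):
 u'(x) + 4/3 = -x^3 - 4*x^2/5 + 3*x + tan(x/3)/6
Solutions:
 u(x) = C1 - x^4/4 - 4*x^3/15 + 3*x^2/2 - 4*x/3 - log(cos(x/3))/2


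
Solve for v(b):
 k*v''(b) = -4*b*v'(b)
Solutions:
 v(b) = C1 + C2*sqrt(k)*erf(sqrt(2)*b*sqrt(1/k))


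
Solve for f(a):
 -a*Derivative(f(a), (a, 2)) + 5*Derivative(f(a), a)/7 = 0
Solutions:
 f(a) = C1 + C2*a^(12/7)


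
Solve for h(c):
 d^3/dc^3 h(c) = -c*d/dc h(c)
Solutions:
 h(c) = C1 + Integral(C2*airyai(-c) + C3*airybi(-c), c)


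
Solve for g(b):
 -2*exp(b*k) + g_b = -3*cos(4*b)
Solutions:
 g(b) = C1 - 3*sin(4*b)/4 + 2*exp(b*k)/k


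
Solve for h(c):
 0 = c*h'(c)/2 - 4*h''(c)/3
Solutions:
 h(c) = C1 + C2*erfi(sqrt(3)*c/4)


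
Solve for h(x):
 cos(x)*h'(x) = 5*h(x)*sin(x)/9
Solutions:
 h(x) = C1/cos(x)^(5/9)


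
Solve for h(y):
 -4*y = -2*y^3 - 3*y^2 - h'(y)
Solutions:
 h(y) = C1 - y^4/2 - y^3 + 2*y^2


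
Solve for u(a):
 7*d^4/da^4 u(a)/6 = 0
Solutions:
 u(a) = C1 + C2*a + C3*a^2 + C4*a^3


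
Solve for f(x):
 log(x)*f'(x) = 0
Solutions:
 f(x) = C1


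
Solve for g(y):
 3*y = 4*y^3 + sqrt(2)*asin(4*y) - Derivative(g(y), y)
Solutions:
 g(y) = C1 + y^4 - 3*y^2/2 + sqrt(2)*(y*asin(4*y) + sqrt(1 - 16*y^2)/4)


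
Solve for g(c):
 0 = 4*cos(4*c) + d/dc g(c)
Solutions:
 g(c) = C1 - sin(4*c)


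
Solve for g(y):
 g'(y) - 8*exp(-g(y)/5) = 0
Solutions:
 g(y) = 5*log(C1 + 8*y/5)


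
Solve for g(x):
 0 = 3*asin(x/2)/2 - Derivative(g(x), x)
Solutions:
 g(x) = C1 + 3*x*asin(x/2)/2 + 3*sqrt(4 - x^2)/2


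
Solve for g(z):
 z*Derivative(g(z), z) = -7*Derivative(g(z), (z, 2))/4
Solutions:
 g(z) = C1 + C2*erf(sqrt(14)*z/7)


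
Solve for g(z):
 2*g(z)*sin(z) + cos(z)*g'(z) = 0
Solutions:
 g(z) = C1*cos(z)^2


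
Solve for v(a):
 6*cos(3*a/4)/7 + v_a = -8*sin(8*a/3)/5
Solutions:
 v(a) = C1 - 8*sin(3*a/4)/7 + 3*cos(8*a/3)/5


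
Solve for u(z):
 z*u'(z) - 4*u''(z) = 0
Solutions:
 u(z) = C1 + C2*erfi(sqrt(2)*z/4)


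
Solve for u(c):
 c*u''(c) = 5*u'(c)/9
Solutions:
 u(c) = C1 + C2*c^(14/9)


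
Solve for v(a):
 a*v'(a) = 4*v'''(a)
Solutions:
 v(a) = C1 + Integral(C2*airyai(2^(1/3)*a/2) + C3*airybi(2^(1/3)*a/2), a)


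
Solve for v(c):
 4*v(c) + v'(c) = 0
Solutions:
 v(c) = C1*exp(-4*c)


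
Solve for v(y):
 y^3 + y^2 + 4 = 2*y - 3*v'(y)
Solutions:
 v(y) = C1 - y^4/12 - y^3/9 + y^2/3 - 4*y/3


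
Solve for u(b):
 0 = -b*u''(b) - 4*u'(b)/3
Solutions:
 u(b) = C1 + C2/b^(1/3)


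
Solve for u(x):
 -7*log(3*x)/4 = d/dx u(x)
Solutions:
 u(x) = C1 - 7*x*log(x)/4 - 7*x*log(3)/4 + 7*x/4


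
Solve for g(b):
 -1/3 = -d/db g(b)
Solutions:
 g(b) = C1 + b/3


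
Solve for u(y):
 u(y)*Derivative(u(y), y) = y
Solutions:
 u(y) = -sqrt(C1 + y^2)
 u(y) = sqrt(C1 + y^2)


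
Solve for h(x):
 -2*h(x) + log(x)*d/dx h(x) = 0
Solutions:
 h(x) = C1*exp(2*li(x))


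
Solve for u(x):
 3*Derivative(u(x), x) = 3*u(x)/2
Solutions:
 u(x) = C1*exp(x/2)


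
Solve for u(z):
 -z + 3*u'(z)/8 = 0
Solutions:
 u(z) = C1 + 4*z^2/3


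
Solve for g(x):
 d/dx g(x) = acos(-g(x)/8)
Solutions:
 Integral(1/acos(-_y/8), (_y, g(x))) = C1 + x


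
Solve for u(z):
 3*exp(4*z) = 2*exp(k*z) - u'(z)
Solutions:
 u(z) = C1 - 3*exp(4*z)/4 + 2*exp(k*z)/k


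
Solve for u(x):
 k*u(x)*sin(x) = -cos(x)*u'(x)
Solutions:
 u(x) = C1*exp(k*log(cos(x)))


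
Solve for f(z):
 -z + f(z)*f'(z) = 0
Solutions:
 f(z) = -sqrt(C1 + z^2)
 f(z) = sqrt(C1 + z^2)


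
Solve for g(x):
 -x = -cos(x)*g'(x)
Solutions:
 g(x) = C1 + Integral(x/cos(x), x)


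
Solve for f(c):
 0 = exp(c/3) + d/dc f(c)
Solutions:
 f(c) = C1 - 3*exp(c/3)


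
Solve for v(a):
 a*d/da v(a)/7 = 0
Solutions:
 v(a) = C1


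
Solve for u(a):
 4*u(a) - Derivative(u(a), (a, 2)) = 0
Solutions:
 u(a) = C1*exp(-2*a) + C2*exp(2*a)


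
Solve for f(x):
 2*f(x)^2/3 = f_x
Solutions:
 f(x) = -3/(C1 + 2*x)


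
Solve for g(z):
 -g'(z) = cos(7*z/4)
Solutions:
 g(z) = C1 - 4*sin(7*z/4)/7


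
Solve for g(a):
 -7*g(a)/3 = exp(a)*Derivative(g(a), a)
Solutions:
 g(a) = C1*exp(7*exp(-a)/3)


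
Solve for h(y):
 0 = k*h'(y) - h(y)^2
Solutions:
 h(y) = -k/(C1*k + y)


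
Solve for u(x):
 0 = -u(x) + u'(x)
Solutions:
 u(x) = C1*exp(x)


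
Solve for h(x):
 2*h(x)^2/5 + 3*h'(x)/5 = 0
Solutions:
 h(x) = 3/(C1 + 2*x)


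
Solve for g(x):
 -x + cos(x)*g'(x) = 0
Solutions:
 g(x) = C1 + Integral(x/cos(x), x)


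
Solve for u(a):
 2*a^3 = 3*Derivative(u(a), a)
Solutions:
 u(a) = C1 + a^4/6


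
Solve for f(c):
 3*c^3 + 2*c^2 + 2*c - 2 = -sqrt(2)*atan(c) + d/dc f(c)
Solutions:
 f(c) = C1 + 3*c^4/4 + 2*c^3/3 + c^2 - 2*c + sqrt(2)*(c*atan(c) - log(c^2 + 1)/2)


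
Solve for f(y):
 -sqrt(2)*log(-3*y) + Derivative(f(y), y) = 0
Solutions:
 f(y) = C1 + sqrt(2)*y*log(-y) + sqrt(2)*y*(-1 + log(3))


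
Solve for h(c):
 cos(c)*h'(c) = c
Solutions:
 h(c) = C1 + Integral(c/cos(c), c)


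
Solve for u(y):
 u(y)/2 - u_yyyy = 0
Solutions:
 u(y) = C1*exp(-2^(3/4)*y/2) + C2*exp(2^(3/4)*y/2) + C3*sin(2^(3/4)*y/2) + C4*cos(2^(3/4)*y/2)


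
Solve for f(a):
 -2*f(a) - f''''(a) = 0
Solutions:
 f(a) = (C1*sin(2^(3/4)*a/2) + C2*cos(2^(3/4)*a/2))*exp(-2^(3/4)*a/2) + (C3*sin(2^(3/4)*a/2) + C4*cos(2^(3/4)*a/2))*exp(2^(3/4)*a/2)


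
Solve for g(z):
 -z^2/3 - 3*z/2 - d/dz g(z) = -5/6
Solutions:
 g(z) = C1 - z^3/9 - 3*z^2/4 + 5*z/6


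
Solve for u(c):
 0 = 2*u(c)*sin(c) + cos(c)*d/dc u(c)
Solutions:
 u(c) = C1*cos(c)^2


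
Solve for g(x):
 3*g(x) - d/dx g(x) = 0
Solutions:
 g(x) = C1*exp(3*x)


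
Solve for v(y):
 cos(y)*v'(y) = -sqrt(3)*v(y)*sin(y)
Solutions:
 v(y) = C1*cos(y)^(sqrt(3))


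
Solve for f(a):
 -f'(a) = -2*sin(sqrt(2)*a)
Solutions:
 f(a) = C1 - sqrt(2)*cos(sqrt(2)*a)


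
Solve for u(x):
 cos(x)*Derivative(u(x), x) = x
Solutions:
 u(x) = C1 + Integral(x/cos(x), x)


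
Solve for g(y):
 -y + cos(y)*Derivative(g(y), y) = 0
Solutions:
 g(y) = C1 + Integral(y/cos(y), y)


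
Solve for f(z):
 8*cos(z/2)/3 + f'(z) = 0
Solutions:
 f(z) = C1 - 16*sin(z/2)/3


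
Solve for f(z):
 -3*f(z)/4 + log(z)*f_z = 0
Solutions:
 f(z) = C1*exp(3*li(z)/4)


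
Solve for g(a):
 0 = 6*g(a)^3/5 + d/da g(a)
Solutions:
 g(a) = -sqrt(10)*sqrt(-1/(C1 - 6*a))/2
 g(a) = sqrt(10)*sqrt(-1/(C1 - 6*a))/2


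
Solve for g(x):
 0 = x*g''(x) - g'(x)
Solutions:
 g(x) = C1 + C2*x^2


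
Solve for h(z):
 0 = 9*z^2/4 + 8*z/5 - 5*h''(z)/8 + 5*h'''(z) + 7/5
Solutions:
 h(z) = C1 + C2*z + C3*exp(z/8) + 3*z^4/10 + 752*z^3/75 + 6044*z^2/25


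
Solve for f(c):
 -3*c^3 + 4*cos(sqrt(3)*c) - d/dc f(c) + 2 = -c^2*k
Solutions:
 f(c) = C1 - 3*c^4/4 + c^3*k/3 + 2*c + 4*sqrt(3)*sin(sqrt(3)*c)/3


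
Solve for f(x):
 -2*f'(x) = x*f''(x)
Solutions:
 f(x) = C1 + C2/x


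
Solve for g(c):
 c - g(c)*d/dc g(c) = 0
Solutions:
 g(c) = -sqrt(C1 + c^2)
 g(c) = sqrt(C1 + c^2)


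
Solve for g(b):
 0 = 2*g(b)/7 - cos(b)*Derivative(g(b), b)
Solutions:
 g(b) = C1*(sin(b) + 1)^(1/7)/(sin(b) - 1)^(1/7)


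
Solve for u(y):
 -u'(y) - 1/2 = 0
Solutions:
 u(y) = C1 - y/2


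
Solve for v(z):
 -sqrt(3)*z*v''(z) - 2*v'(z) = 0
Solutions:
 v(z) = C1 + C2*z^(1 - 2*sqrt(3)/3)


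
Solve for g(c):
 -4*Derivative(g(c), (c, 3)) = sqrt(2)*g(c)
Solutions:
 g(c) = C3*exp(-sqrt(2)*c/2) + (C1*sin(sqrt(6)*c/4) + C2*cos(sqrt(6)*c/4))*exp(sqrt(2)*c/4)


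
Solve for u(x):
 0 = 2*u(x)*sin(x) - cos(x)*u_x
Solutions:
 u(x) = C1/cos(x)^2


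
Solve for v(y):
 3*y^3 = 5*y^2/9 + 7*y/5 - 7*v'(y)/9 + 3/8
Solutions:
 v(y) = C1 - 27*y^4/28 + 5*y^3/21 + 9*y^2/10 + 27*y/56


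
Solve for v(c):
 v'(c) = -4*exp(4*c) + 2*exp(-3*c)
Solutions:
 v(c) = C1 - exp(4*c) - 2*exp(-3*c)/3


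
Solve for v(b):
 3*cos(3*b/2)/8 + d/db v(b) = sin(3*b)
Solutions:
 v(b) = C1 - sin(3*b/2)/4 - cos(3*b)/3


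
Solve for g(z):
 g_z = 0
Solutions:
 g(z) = C1


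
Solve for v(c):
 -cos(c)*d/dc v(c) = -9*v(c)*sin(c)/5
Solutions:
 v(c) = C1/cos(c)^(9/5)


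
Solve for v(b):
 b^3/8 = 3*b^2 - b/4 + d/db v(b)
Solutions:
 v(b) = C1 + b^4/32 - b^3 + b^2/8


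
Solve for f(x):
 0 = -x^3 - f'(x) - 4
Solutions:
 f(x) = C1 - x^4/4 - 4*x


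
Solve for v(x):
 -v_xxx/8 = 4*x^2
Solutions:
 v(x) = C1 + C2*x + C3*x^2 - 8*x^5/15


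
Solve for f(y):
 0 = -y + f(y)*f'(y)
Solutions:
 f(y) = -sqrt(C1 + y^2)
 f(y) = sqrt(C1 + y^2)


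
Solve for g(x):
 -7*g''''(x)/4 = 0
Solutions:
 g(x) = C1 + C2*x + C3*x^2 + C4*x^3


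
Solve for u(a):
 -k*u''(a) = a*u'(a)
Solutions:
 u(a) = C1 + C2*sqrt(k)*erf(sqrt(2)*a*sqrt(1/k)/2)


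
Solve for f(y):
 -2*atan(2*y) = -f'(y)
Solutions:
 f(y) = C1 + 2*y*atan(2*y) - log(4*y^2 + 1)/2


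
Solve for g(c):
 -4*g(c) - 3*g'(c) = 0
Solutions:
 g(c) = C1*exp(-4*c/3)


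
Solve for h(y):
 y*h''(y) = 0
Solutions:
 h(y) = C1 + C2*y


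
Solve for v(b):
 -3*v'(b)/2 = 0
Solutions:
 v(b) = C1


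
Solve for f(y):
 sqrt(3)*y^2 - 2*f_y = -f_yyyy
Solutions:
 f(y) = C1 + C4*exp(2^(1/3)*y) + sqrt(3)*y^3/6 + (C2*sin(2^(1/3)*sqrt(3)*y/2) + C3*cos(2^(1/3)*sqrt(3)*y/2))*exp(-2^(1/3)*y/2)


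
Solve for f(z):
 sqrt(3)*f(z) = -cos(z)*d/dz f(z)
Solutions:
 f(z) = C1*(sin(z) - 1)^(sqrt(3)/2)/(sin(z) + 1)^(sqrt(3)/2)


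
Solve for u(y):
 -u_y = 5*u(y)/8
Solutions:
 u(y) = C1*exp(-5*y/8)


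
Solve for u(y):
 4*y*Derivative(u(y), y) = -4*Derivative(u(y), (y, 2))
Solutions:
 u(y) = C1 + C2*erf(sqrt(2)*y/2)


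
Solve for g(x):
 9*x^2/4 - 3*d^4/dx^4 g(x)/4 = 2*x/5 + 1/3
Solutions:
 g(x) = C1 + C2*x + C3*x^2 + C4*x^3 + x^6/120 - x^5/225 - x^4/54


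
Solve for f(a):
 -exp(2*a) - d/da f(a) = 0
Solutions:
 f(a) = C1 - exp(2*a)/2


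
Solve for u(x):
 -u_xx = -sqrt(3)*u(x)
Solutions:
 u(x) = C1*exp(-3^(1/4)*x) + C2*exp(3^(1/4)*x)


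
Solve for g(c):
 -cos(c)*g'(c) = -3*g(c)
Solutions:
 g(c) = C1*(sin(c) + 1)^(3/2)/(sin(c) - 1)^(3/2)


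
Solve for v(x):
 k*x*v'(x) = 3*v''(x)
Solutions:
 v(x) = Piecewise((-sqrt(6)*sqrt(pi)*C1*erf(sqrt(6)*x*sqrt(-k)/6)/(2*sqrt(-k)) - C2, (k > 0) | (k < 0)), (-C1*x - C2, True))


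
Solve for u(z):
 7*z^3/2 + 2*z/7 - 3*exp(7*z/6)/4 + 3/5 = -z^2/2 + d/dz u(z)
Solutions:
 u(z) = C1 + 7*z^4/8 + z^3/6 + z^2/7 + 3*z/5 - 9*exp(7*z/6)/14


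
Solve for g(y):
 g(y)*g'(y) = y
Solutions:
 g(y) = -sqrt(C1 + y^2)
 g(y) = sqrt(C1 + y^2)


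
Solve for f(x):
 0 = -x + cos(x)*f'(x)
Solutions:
 f(x) = C1 + Integral(x/cos(x), x)


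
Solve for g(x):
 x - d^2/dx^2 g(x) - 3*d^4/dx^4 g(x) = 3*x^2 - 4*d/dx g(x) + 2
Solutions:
 g(x) = C1 + C4*exp(x) + x^3/4 + x^2/16 + 17*x/32 + (C2*sin(sqrt(39)*x/6) + C3*cos(sqrt(39)*x/6))*exp(-x/2)


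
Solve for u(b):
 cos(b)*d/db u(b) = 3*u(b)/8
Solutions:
 u(b) = C1*(sin(b) + 1)^(3/16)/(sin(b) - 1)^(3/16)


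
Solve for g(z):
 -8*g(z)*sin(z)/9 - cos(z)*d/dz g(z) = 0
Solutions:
 g(z) = C1*cos(z)^(8/9)


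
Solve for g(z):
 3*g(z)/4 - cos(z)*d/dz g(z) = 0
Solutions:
 g(z) = C1*(sin(z) + 1)^(3/8)/(sin(z) - 1)^(3/8)


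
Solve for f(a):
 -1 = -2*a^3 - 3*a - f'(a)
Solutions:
 f(a) = C1 - a^4/2 - 3*a^2/2 + a


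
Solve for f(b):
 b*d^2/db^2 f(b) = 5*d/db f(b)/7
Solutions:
 f(b) = C1 + C2*b^(12/7)


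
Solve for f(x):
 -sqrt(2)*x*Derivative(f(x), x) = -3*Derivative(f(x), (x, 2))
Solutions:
 f(x) = C1 + C2*erfi(2^(3/4)*sqrt(3)*x/6)


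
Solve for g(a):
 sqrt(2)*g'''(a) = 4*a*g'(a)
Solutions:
 g(a) = C1 + Integral(C2*airyai(sqrt(2)*a) + C3*airybi(sqrt(2)*a), a)


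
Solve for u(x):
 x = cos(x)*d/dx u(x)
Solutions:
 u(x) = C1 + Integral(x/cos(x), x)


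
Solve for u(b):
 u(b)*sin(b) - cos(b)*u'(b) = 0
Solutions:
 u(b) = C1/cos(b)


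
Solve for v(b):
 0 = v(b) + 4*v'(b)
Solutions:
 v(b) = C1*exp(-b/4)


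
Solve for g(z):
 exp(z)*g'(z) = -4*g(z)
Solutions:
 g(z) = C1*exp(4*exp(-z))


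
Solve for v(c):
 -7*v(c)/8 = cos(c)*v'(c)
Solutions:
 v(c) = C1*(sin(c) - 1)^(7/16)/(sin(c) + 1)^(7/16)


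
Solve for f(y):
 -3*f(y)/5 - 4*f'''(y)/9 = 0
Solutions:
 f(y) = C3*exp(-3*50^(1/3)*y/10) + (C1*sin(3*sqrt(3)*50^(1/3)*y/20) + C2*cos(3*sqrt(3)*50^(1/3)*y/20))*exp(3*50^(1/3)*y/20)


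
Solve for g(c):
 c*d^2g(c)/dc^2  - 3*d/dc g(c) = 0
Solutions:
 g(c) = C1 + C2*c^4


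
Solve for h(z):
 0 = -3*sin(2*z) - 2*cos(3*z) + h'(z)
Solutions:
 h(z) = C1 + 2*sin(3*z)/3 - 3*cos(2*z)/2


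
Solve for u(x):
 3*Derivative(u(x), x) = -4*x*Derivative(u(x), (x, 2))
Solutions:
 u(x) = C1 + C2*x^(1/4)


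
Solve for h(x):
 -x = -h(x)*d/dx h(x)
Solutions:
 h(x) = -sqrt(C1 + x^2)
 h(x) = sqrt(C1 + x^2)


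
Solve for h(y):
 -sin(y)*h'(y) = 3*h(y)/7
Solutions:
 h(y) = C1*(cos(y) + 1)^(3/14)/(cos(y) - 1)^(3/14)


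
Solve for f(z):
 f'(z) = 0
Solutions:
 f(z) = C1


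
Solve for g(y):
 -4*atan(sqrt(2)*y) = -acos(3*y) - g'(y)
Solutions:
 g(y) = C1 - y*acos(3*y) + 4*y*atan(sqrt(2)*y) + sqrt(1 - 9*y^2)/3 - sqrt(2)*log(2*y^2 + 1)


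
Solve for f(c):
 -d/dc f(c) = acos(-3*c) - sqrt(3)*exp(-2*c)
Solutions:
 f(c) = C1 - c*acos(-3*c) - sqrt(1 - 9*c^2)/3 - sqrt(3)*exp(-2*c)/2


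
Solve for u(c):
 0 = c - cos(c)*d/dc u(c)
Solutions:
 u(c) = C1 + Integral(c/cos(c), c)


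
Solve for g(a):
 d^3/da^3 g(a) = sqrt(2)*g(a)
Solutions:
 g(a) = C3*exp(2^(1/6)*a) + (C1*sin(2^(1/6)*sqrt(3)*a/2) + C2*cos(2^(1/6)*sqrt(3)*a/2))*exp(-2^(1/6)*a/2)


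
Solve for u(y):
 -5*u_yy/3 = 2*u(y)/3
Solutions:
 u(y) = C1*sin(sqrt(10)*y/5) + C2*cos(sqrt(10)*y/5)


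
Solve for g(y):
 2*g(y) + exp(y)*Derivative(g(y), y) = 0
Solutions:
 g(y) = C1*exp(2*exp(-y))


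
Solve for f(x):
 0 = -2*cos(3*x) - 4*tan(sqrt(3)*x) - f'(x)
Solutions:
 f(x) = C1 + 4*sqrt(3)*log(cos(sqrt(3)*x))/3 - 2*sin(3*x)/3


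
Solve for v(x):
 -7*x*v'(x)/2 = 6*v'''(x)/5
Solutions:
 v(x) = C1 + Integral(C2*airyai(-630^(1/3)*x/6) + C3*airybi(-630^(1/3)*x/6), x)


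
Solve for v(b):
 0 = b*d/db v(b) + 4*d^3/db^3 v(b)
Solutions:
 v(b) = C1 + Integral(C2*airyai(-2^(1/3)*b/2) + C3*airybi(-2^(1/3)*b/2), b)


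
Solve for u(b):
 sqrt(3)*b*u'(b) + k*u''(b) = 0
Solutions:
 u(b) = C1 + C2*sqrt(k)*erf(sqrt(2)*3^(1/4)*b*sqrt(1/k)/2)


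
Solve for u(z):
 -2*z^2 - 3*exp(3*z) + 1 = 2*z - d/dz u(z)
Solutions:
 u(z) = C1 + 2*z^3/3 + z^2 - z + exp(3*z)


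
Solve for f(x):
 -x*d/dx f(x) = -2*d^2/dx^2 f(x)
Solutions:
 f(x) = C1 + C2*erfi(x/2)


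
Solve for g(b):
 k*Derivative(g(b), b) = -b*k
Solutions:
 g(b) = C1 - b^2/2


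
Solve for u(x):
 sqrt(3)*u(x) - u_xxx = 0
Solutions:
 u(x) = C3*exp(3^(1/6)*x) + (C1*sin(3^(2/3)*x/2) + C2*cos(3^(2/3)*x/2))*exp(-3^(1/6)*x/2)


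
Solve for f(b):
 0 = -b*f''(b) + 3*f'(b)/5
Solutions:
 f(b) = C1 + C2*b^(8/5)


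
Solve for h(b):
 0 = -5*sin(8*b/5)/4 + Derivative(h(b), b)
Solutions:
 h(b) = C1 - 25*cos(8*b/5)/32


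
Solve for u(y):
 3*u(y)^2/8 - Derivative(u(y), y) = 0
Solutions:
 u(y) = -8/(C1 + 3*y)


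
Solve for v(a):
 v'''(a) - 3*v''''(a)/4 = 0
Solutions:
 v(a) = C1 + C2*a + C3*a^2 + C4*exp(4*a/3)


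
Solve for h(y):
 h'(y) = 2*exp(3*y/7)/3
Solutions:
 h(y) = C1 + 14*exp(3*y/7)/9


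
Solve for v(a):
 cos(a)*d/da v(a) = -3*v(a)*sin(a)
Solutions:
 v(a) = C1*cos(a)^3


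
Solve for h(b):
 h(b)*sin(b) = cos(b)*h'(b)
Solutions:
 h(b) = C1/cos(b)


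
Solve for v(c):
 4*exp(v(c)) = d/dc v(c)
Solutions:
 v(c) = log(-1/(C1 + 4*c))


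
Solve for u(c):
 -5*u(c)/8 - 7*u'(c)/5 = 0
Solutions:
 u(c) = C1*exp(-25*c/56)


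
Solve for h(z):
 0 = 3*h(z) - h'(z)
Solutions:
 h(z) = C1*exp(3*z)


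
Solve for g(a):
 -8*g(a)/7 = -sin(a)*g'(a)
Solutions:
 g(a) = C1*(cos(a) - 1)^(4/7)/(cos(a) + 1)^(4/7)


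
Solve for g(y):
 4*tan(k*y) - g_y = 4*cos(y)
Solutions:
 g(y) = C1 + 4*Piecewise((-log(cos(k*y))/k, Ne(k, 0)), (0, True)) - 4*sin(y)


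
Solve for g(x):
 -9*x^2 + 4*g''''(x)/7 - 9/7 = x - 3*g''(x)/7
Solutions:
 g(x) = C1 + C2*x + C3*sin(sqrt(3)*x/2) + C4*cos(sqrt(3)*x/2) + 7*x^4/4 + 7*x^3/18 - 53*x^2/2


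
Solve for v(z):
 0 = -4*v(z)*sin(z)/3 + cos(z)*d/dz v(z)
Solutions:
 v(z) = C1/cos(z)^(4/3)


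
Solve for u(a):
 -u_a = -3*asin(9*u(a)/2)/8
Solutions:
 Integral(1/asin(9*_y/2), (_y, u(a))) = C1 + 3*a/8


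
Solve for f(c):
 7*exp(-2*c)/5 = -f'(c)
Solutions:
 f(c) = C1 + 7*exp(-2*c)/10


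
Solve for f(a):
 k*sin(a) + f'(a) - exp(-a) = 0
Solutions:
 f(a) = C1 + k*cos(a) - exp(-a)


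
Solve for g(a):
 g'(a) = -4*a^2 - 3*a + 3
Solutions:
 g(a) = C1 - 4*a^3/3 - 3*a^2/2 + 3*a


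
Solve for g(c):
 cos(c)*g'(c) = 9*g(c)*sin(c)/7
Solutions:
 g(c) = C1/cos(c)^(9/7)


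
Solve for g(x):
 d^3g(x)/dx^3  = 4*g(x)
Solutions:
 g(x) = C3*exp(2^(2/3)*x) + (C1*sin(2^(2/3)*sqrt(3)*x/2) + C2*cos(2^(2/3)*sqrt(3)*x/2))*exp(-2^(2/3)*x/2)


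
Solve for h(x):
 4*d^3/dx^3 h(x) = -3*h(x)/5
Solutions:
 h(x) = C3*exp(-150^(1/3)*x/10) + (C1*sin(3^(5/6)*50^(1/3)*x/20) + C2*cos(3^(5/6)*50^(1/3)*x/20))*exp(150^(1/3)*x/20)


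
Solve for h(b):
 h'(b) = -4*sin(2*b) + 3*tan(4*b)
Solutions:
 h(b) = C1 - 3*log(cos(4*b))/4 + 2*cos(2*b)


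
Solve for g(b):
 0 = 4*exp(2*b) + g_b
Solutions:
 g(b) = C1 - 2*exp(2*b)


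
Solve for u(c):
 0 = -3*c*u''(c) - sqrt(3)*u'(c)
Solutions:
 u(c) = C1 + C2*c^(1 - sqrt(3)/3)


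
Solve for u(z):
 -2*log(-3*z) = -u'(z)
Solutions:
 u(z) = C1 + 2*z*log(-z) + 2*z*(-1 + log(3))


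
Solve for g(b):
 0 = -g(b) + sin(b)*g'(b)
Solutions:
 g(b) = C1*sqrt(cos(b) - 1)/sqrt(cos(b) + 1)


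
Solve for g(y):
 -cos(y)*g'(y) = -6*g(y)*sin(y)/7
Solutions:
 g(y) = C1/cos(y)^(6/7)


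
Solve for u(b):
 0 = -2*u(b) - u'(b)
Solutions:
 u(b) = C1*exp(-2*b)


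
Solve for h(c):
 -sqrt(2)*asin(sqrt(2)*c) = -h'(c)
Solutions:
 h(c) = C1 + sqrt(2)*(c*asin(sqrt(2)*c) + sqrt(2)*sqrt(1 - 2*c^2)/2)


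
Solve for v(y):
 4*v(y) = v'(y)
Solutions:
 v(y) = C1*exp(4*y)


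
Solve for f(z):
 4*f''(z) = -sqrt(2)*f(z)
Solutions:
 f(z) = C1*sin(2^(1/4)*z/2) + C2*cos(2^(1/4)*z/2)


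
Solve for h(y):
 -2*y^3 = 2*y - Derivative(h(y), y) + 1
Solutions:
 h(y) = C1 + y^4/2 + y^2 + y


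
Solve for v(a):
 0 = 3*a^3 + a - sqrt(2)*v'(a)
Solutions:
 v(a) = C1 + 3*sqrt(2)*a^4/8 + sqrt(2)*a^2/4


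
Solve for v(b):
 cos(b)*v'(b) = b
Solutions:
 v(b) = C1 + Integral(b/cos(b), b)


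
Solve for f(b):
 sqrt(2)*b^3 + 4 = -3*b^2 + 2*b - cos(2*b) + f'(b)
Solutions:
 f(b) = C1 + sqrt(2)*b^4/4 + b^3 - b^2 + 4*b + sin(2*b)/2


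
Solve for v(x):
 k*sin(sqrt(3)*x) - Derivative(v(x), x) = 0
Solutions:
 v(x) = C1 - sqrt(3)*k*cos(sqrt(3)*x)/3


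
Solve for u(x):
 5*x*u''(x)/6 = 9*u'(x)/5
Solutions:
 u(x) = C1 + C2*x^(79/25)


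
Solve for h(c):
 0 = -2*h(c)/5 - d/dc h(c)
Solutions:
 h(c) = C1*exp(-2*c/5)


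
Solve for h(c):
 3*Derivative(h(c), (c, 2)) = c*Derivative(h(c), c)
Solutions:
 h(c) = C1 + C2*erfi(sqrt(6)*c/6)


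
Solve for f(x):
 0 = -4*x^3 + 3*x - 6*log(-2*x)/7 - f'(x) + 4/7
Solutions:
 f(x) = C1 - x^4 + 3*x^2/2 - 6*x*log(-x)/7 + 2*x*(5 - 3*log(2))/7


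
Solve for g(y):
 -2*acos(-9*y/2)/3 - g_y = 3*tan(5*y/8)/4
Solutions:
 g(y) = C1 - 2*y*acos(-9*y/2)/3 - 2*sqrt(4 - 81*y^2)/27 + 6*log(cos(5*y/8))/5


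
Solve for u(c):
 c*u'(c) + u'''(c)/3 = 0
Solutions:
 u(c) = C1 + Integral(C2*airyai(-3^(1/3)*c) + C3*airybi(-3^(1/3)*c), c)


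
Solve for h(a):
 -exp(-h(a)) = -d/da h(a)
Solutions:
 h(a) = log(C1 + a)


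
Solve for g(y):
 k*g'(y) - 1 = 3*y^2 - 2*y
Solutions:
 g(y) = C1 + y^3/k - y^2/k + y/k


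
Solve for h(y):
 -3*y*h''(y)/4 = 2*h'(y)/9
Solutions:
 h(y) = C1 + C2*y^(19/27)


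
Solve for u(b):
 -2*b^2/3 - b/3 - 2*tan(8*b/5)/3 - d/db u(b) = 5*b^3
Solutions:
 u(b) = C1 - 5*b^4/4 - 2*b^3/9 - b^2/6 + 5*log(cos(8*b/5))/12


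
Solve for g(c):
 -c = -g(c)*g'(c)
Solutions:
 g(c) = -sqrt(C1 + c^2)
 g(c) = sqrt(C1 + c^2)


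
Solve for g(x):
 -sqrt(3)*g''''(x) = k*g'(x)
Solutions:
 g(x) = C1 + C2*exp(3^(5/6)*x*(-k)^(1/3)/3) + C3*exp(x*(-k)^(1/3)*(-3^(5/6) + 3*3^(1/3)*I)/6) + C4*exp(-x*(-k)^(1/3)*(3^(5/6) + 3*3^(1/3)*I)/6)


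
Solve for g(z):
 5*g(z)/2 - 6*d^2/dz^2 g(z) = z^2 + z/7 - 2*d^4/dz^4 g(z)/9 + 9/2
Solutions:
 g(z) = C1*exp(-z*sqrt(27/2 - 3*sqrt(19))) + C2*exp(z*sqrt(27/2 - 3*sqrt(19))) + C3*exp(-z*sqrt(3*sqrt(19) + 27/2)) + C4*exp(z*sqrt(3*sqrt(19) + 27/2)) + 2*z^2/5 + 2*z/35 + 93/25


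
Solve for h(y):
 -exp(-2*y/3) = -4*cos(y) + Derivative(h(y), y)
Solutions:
 h(y) = C1 + 4*sin(y) + 3*exp(-2*y/3)/2


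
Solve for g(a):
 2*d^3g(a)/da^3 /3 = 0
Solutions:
 g(a) = C1 + C2*a + C3*a^2


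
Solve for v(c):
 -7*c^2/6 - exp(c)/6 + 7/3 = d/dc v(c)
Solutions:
 v(c) = C1 - 7*c^3/18 + 7*c/3 - exp(c)/6


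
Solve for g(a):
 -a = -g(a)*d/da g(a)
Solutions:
 g(a) = -sqrt(C1 + a^2)
 g(a) = sqrt(C1 + a^2)


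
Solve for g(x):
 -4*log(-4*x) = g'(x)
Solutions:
 g(x) = C1 - 4*x*log(-x) + 4*x*(1 - 2*log(2))


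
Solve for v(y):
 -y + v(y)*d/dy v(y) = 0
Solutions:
 v(y) = -sqrt(C1 + y^2)
 v(y) = sqrt(C1 + y^2)


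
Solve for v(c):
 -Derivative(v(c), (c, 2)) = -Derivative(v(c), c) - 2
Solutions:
 v(c) = C1 + C2*exp(c) - 2*c


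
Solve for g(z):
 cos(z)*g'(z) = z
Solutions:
 g(z) = C1 + Integral(z/cos(z), z)


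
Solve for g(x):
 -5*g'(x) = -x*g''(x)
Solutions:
 g(x) = C1 + C2*x^6


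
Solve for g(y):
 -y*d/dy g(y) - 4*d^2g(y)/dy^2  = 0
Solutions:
 g(y) = C1 + C2*erf(sqrt(2)*y/4)


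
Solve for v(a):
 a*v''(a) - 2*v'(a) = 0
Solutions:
 v(a) = C1 + C2*a^3


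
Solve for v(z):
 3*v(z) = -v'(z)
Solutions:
 v(z) = C1*exp(-3*z)


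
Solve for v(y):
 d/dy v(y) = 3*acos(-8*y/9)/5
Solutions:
 v(y) = C1 + 3*y*acos(-8*y/9)/5 + 3*sqrt(81 - 64*y^2)/40


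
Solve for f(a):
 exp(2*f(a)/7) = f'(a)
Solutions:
 f(a) = 7*log(-sqrt(-1/(C1 + a))) - 7*log(2) + 7*log(14)/2
 f(a) = 7*log(-1/(C1 + a))/2 - 7*log(2) + 7*log(14)/2


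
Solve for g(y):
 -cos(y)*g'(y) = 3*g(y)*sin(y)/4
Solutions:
 g(y) = C1*cos(y)^(3/4)


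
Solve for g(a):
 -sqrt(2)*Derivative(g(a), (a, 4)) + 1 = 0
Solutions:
 g(a) = C1 + C2*a + C3*a^2 + C4*a^3 + sqrt(2)*a^4/48


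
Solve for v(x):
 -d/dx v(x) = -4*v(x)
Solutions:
 v(x) = C1*exp(4*x)


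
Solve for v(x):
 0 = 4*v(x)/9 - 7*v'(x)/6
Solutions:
 v(x) = C1*exp(8*x/21)


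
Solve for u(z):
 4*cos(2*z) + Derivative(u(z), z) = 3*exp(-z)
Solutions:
 u(z) = C1 - 2*sin(2*z) - 3*exp(-z)


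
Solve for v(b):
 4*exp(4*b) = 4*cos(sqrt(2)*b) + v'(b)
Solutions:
 v(b) = C1 + exp(4*b) - 2*sqrt(2)*sin(sqrt(2)*b)


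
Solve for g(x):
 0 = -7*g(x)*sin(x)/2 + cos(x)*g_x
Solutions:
 g(x) = C1/cos(x)^(7/2)


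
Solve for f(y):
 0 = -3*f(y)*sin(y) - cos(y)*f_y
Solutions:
 f(y) = C1*cos(y)^3


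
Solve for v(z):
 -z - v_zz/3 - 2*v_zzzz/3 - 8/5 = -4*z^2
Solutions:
 v(z) = C1 + C2*z + C3*sin(sqrt(2)*z/2) + C4*cos(sqrt(2)*z/2) + z^4 - z^3/2 - 132*z^2/5


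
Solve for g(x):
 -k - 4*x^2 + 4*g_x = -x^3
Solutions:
 g(x) = C1 + k*x/4 - x^4/16 + x^3/3


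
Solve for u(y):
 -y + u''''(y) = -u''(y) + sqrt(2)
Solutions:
 u(y) = C1 + C2*y + C3*sin(y) + C4*cos(y) + y^3/6 + sqrt(2)*y^2/2


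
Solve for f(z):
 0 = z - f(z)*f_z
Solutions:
 f(z) = -sqrt(C1 + z^2)
 f(z) = sqrt(C1 + z^2)


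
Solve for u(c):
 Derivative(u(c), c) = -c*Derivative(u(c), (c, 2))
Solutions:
 u(c) = C1 + C2*log(c)


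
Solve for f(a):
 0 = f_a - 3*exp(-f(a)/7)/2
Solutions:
 f(a) = 7*log(C1 + 3*a/14)


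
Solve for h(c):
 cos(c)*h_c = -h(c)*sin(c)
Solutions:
 h(c) = C1*cos(c)


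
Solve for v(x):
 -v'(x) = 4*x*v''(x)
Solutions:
 v(x) = C1 + C2*x^(3/4)


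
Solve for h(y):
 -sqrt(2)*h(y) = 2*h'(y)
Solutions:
 h(y) = C1*exp(-sqrt(2)*y/2)


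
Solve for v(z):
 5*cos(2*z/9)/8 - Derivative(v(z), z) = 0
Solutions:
 v(z) = C1 + 45*sin(2*z/9)/16


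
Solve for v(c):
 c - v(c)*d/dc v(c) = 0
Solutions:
 v(c) = -sqrt(C1 + c^2)
 v(c) = sqrt(C1 + c^2)


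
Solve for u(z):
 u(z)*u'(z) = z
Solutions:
 u(z) = -sqrt(C1 + z^2)
 u(z) = sqrt(C1 + z^2)


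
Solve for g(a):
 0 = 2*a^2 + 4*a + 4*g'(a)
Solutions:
 g(a) = C1 - a^3/6 - a^2/2


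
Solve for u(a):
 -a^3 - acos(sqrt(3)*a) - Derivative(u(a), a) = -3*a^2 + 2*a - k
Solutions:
 u(a) = C1 - a^4/4 + a^3 - a^2 + a*k - a*acos(sqrt(3)*a) + sqrt(3)*sqrt(1 - 3*a^2)/3


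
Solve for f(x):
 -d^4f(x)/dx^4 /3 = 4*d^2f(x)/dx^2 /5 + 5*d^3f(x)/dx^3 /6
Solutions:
 f(x) = C1 + C2*x + (C3*sin(sqrt(335)*x/20) + C4*cos(sqrt(335)*x/20))*exp(-5*x/4)


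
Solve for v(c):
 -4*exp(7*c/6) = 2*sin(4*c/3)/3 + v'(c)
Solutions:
 v(c) = C1 - 24*exp(7*c/6)/7 + cos(4*c/3)/2


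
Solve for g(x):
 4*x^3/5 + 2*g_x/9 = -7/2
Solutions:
 g(x) = C1 - 9*x^4/10 - 63*x/4


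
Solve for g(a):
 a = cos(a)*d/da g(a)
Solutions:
 g(a) = C1 + Integral(a/cos(a), a)


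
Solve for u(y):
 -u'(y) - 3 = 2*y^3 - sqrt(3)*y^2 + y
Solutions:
 u(y) = C1 - y^4/2 + sqrt(3)*y^3/3 - y^2/2 - 3*y


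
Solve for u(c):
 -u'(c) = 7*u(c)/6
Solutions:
 u(c) = C1*exp(-7*c/6)


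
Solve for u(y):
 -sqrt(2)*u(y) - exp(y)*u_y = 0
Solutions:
 u(y) = C1*exp(sqrt(2)*exp(-y))


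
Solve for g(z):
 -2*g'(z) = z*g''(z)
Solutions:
 g(z) = C1 + C2/z


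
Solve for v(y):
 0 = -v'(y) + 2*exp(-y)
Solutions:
 v(y) = C1 - 2*exp(-y)


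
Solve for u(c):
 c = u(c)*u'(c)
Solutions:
 u(c) = -sqrt(C1 + c^2)
 u(c) = sqrt(C1 + c^2)


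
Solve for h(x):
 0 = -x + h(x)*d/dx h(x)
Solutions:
 h(x) = -sqrt(C1 + x^2)
 h(x) = sqrt(C1 + x^2)


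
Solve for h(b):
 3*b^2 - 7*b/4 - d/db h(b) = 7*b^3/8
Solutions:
 h(b) = C1 - 7*b^4/32 + b^3 - 7*b^2/8


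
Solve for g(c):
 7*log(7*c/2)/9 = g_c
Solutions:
 g(c) = C1 + 7*c*log(c)/9 - 7*c/9 - 7*c*log(2)/9 + 7*c*log(7)/9


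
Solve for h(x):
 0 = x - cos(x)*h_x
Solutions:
 h(x) = C1 + Integral(x/cos(x), x)


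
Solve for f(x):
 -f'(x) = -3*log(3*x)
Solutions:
 f(x) = C1 + 3*x*log(x) - 3*x + x*log(27)


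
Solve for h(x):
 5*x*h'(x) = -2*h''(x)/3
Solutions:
 h(x) = C1 + C2*erf(sqrt(15)*x/2)


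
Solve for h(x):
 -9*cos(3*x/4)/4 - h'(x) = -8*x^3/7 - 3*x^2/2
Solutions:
 h(x) = C1 + 2*x^4/7 + x^3/2 - 3*sin(3*x/4)


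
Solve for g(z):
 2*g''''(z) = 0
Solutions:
 g(z) = C1 + C2*z + C3*z^2 + C4*z^3


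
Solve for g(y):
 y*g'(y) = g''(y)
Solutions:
 g(y) = C1 + C2*erfi(sqrt(2)*y/2)


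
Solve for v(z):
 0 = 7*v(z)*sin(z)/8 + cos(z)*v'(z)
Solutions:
 v(z) = C1*cos(z)^(7/8)


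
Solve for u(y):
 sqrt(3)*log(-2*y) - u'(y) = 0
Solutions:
 u(y) = C1 + sqrt(3)*y*log(-y) + sqrt(3)*y*(-1 + log(2))
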